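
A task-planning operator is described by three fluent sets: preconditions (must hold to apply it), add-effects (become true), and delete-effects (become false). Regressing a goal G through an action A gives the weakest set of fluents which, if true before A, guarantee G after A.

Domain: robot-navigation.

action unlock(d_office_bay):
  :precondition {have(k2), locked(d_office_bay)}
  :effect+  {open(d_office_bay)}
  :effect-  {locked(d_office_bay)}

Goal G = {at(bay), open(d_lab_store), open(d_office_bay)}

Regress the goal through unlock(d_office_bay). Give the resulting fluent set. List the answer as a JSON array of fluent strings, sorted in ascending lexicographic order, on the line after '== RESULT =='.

Compute (G \ add) ∪ pre:
  G ∩ del = {}  (empty — regression defined)
  G \ add = {at(bay), open(d_lab_store), open(d_office_bay)} \ {open(d_office_bay)} = {at(bay), open(d_lab_store)}
  ∪ pre   = {at(bay), open(d_lab_store)} ∪ {have(k2), locked(d_office_bay)}
          = {at(bay), have(k2), locked(d_office_bay), open(d_lab_store)}

== RESULT ==
["at(bay)", "have(k2)", "locked(d_office_bay)", "open(d_lab_store)"]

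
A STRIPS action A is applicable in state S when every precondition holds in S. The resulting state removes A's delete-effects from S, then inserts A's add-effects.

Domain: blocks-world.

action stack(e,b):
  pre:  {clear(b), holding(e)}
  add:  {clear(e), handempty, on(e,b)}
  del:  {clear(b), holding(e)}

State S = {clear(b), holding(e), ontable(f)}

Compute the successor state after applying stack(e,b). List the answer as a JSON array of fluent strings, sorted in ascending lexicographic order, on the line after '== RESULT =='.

Progress:
  pre ⊆ S: {clear(b), holding(e)} ⊆ S  — applicable
  S \ del = {ontable(f)}
  ∪ add   = {clear(e), handempty, on(e,b), ontable(f)}

== RESULT ==
["clear(e)", "handempty", "on(e,b)", "ontable(f)"]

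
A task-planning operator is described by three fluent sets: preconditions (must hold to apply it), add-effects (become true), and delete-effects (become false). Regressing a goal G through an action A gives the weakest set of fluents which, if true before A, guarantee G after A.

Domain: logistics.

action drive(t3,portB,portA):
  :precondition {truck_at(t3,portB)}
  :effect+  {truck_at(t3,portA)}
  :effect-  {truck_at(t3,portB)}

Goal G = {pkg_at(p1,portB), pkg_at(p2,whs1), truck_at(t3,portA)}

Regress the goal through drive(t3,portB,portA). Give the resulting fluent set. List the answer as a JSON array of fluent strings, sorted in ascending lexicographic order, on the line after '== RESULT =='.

Compute (G \ add) ∪ pre:
  G ∩ del = {}  (empty — regression defined)
  G \ add = {pkg_at(p1,portB), pkg_at(p2,whs1), truck_at(t3,portA)} \ {truck_at(t3,portA)} = {pkg_at(p1,portB), pkg_at(p2,whs1)}
  ∪ pre   = {pkg_at(p1,portB), pkg_at(p2,whs1)} ∪ {truck_at(t3,portB)}
          = {pkg_at(p1,portB), pkg_at(p2,whs1), truck_at(t3,portB)}

== RESULT ==
["pkg_at(p1,portB)", "pkg_at(p2,whs1)", "truck_at(t3,portB)"]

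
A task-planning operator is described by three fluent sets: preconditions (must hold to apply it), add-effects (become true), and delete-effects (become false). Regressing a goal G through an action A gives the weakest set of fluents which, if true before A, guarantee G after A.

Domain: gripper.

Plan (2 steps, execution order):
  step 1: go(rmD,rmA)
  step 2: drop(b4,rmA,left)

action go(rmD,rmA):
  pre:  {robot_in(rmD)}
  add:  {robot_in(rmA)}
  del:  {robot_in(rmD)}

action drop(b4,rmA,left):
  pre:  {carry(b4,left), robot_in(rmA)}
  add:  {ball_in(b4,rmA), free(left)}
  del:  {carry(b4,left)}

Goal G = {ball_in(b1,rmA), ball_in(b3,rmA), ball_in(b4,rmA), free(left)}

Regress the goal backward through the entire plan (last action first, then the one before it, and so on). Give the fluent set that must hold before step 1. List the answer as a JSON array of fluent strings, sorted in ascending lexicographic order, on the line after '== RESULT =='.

Work backward from the goal:
  through step 2 (drop(b4,rmA,left)): drop {ball_in(b4,rmA), free(left)}, keep {ball_in(b1,rmA), ball_in(b3,rmA)}, require {carry(b4,left), robot_in(rmA)}
    → {ball_in(b1,rmA), ball_in(b3,rmA), carry(b4,left), robot_in(rmA)}
  through step 1 (go(rmD,rmA)): drop {robot_in(rmA)}, keep {ball_in(b1,rmA), ball_in(b3,rmA), carry(b4,left)}, require {robot_in(rmD)}
    → {ball_in(b1,rmA), ball_in(b3,rmA), carry(b4,left), robot_in(rmD)}

== RESULT ==
["ball_in(b1,rmA)", "ball_in(b3,rmA)", "carry(b4,left)", "robot_in(rmD)"]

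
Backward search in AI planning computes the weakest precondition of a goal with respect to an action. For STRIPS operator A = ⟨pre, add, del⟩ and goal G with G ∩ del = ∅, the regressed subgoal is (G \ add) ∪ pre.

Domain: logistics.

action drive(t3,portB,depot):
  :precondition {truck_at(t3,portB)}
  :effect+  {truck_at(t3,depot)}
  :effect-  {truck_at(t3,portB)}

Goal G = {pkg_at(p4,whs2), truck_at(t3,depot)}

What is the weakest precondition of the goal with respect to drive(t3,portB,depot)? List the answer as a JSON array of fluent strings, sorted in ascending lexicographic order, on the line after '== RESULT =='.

Regress:
  G ∩ del = {}  (empty — regression defined)
  G \ add = {pkg_at(p4,whs2), truck_at(t3,depot)} \ {truck_at(t3,depot)} = {pkg_at(p4,whs2)}
  ∪ pre   = {pkg_at(p4,whs2)} ∪ {truck_at(t3,portB)}
          = {pkg_at(p4,whs2), truck_at(t3,portB)}

== RESULT ==
["pkg_at(p4,whs2)", "truck_at(t3,portB)"]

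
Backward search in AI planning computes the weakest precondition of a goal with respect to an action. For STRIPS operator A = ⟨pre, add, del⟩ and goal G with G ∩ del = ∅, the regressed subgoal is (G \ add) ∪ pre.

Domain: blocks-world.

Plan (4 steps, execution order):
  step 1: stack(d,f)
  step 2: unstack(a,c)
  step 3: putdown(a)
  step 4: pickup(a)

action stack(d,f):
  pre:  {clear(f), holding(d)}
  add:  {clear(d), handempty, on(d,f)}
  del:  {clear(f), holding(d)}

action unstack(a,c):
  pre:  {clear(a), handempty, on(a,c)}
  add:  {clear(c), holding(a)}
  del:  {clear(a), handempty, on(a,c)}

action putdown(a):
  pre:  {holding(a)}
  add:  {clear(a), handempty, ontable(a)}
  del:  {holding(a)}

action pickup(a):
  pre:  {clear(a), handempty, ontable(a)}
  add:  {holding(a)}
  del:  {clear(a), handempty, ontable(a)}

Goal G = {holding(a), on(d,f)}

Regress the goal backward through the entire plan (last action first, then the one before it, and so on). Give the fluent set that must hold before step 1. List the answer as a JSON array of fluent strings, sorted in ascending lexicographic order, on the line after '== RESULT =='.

Work backward from the goal:
  through step 4 (pickup(a)): drop {holding(a)}, keep {on(d,f)}, require {clear(a), handempty, ontable(a)}
    → {clear(a), handempty, on(d,f), ontable(a)}
  through step 3 (putdown(a)): drop {clear(a), handempty, ontable(a)}, keep {on(d,f)}, require {holding(a)}
    → {holding(a), on(d,f)}
  through step 2 (unstack(a,c)): drop {holding(a)}, keep {on(d,f)}, require {clear(a), handempty, on(a,c)}
    → {clear(a), handempty, on(a,c), on(d,f)}
  through step 1 (stack(d,f)): drop {handempty, on(d,f)}, keep {clear(a), on(a,c)}, require {clear(f), holding(d)}
    → {clear(a), clear(f), holding(d), on(a,c)}

== RESULT ==
["clear(a)", "clear(f)", "holding(d)", "on(a,c)"]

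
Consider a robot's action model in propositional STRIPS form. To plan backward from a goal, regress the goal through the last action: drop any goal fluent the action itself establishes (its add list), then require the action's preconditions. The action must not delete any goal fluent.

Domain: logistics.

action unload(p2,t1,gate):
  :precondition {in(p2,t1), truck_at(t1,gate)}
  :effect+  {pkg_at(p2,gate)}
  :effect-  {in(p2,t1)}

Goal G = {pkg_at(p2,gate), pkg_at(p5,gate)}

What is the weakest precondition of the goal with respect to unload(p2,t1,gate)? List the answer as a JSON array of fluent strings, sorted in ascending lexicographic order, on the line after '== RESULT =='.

Regress:
  G ∩ del = {}  (empty — regression defined)
  G \ add = {pkg_at(p2,gate), pkg_at(p5,gate)} \ {pkg_at(p2,gate)} = {pkg_at(p5,gate)}
  ∪ pre   = {pkg_at(p5,gate)} ∪ {in(p2,t1), truck_at(t1,gate)}
          = {in(p2,t1), pkg_at(p5,gate), truck_at(t1,gate)}

== RESULT ==
["in(p2,t1)", "pkg_at(p5,gate)", "truck_at(t1,gate)"]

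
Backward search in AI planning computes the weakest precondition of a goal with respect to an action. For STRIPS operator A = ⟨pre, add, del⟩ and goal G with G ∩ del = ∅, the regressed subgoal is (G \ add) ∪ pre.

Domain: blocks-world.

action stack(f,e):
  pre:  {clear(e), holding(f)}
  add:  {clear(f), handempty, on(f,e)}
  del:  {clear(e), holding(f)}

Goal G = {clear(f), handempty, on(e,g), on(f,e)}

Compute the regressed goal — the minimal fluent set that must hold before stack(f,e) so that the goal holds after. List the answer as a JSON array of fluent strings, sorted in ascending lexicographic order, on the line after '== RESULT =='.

Compute (G \ add) ∪ pre:
  G ∩ del = {}  (empty — regression defined)
  G \ add = {clear(f), handempty, on(e,g), on(f,e)} \ {clear(f), handempty, on(f,e)} = {on(e,g)}
  ∪ pre   = {on(e,g)} ∪ {clear(e), holding(f)}
          = {clear(e), holding(f), on(e,g)}

== RESULT ==
["clear(e)", "holding(f)", "on(e,g)"]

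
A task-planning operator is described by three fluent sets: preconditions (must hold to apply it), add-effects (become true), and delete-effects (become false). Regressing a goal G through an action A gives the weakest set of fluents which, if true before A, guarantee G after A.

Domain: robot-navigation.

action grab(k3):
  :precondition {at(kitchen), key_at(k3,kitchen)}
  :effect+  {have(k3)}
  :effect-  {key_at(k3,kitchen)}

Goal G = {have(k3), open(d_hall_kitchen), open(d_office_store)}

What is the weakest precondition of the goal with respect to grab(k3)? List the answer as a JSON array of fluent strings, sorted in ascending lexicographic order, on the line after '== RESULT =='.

Compute (G \ add) ∪ pre:
  G ∩ del = {}  (empty — regression defined)
  G \ add = {have(k3), open(d_hall_kitchen), open(d_office_store)} \ {have(k3)} = {open(d_hall_kitchen), open(d_office_store)}
  ∪ pre   = {open(d_hall_kitchen), open(d_office_store)} ∪ {at(kitchen), key_at(k3,kitchen)}
          = {at(kitchen), key_at(k3,kitchen), open(d_hall_kitchen), open(d_office_store)}

== RESULT ==
["at(kitchen)", "key_at(k3,kitchen)", "open(d_hall_kitchen)", "open(d_office_store)"]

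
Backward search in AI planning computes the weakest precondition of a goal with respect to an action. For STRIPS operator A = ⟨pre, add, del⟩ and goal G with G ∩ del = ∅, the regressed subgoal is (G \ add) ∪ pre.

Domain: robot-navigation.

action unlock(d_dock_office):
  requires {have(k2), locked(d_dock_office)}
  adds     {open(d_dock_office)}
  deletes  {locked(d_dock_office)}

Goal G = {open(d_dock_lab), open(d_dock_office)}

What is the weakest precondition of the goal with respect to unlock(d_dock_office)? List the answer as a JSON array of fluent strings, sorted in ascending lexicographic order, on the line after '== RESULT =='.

Compute (G \ add) ∪ pre:
  G ∩ del = {}  (empty — regression defined)
  G \ add = {open(d_dock_lab), open(d_dock_office)} \ {open(d_dock_office)} = {open(d_dock_lab)}
  ∪ pre   = {open(d_dock_lab)} ∪ {have(k2), locked(d_dock_office)}
          = {have(k2), locked(d_dock_office), open(d_dock_lab)}

== RESULT ==
["have(k2)", "locked(d_dock_office)", "open(d_dock_lab)"]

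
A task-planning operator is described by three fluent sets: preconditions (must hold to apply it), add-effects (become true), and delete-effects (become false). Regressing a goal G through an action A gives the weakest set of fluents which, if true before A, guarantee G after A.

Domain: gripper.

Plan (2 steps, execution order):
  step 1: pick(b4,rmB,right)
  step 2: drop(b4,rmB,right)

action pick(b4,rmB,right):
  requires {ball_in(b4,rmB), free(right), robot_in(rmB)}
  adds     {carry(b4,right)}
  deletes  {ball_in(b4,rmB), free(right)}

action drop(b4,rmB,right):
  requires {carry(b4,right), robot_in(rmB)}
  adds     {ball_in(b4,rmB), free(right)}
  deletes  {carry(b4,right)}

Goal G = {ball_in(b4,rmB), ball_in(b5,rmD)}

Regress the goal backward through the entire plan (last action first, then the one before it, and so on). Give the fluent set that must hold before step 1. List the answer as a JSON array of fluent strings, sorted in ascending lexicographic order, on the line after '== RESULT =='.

Regress step by step:
  through step 2 (drop(b4,rmB,right)): drop {ball_in(b4,rmB)}, keep {ball_in(b5,rmD)}, require {carry(b4,right), robot_in(rmB)}
    → {ball_in(b5,rmD), carry(b4,right), robot_in(rmB)}
  through step 1 (pick(b4,rmB,right)): drop {carry(b4,right)}, keep {ball_in(b5,rmD), robot_in(rmB)}, require {ball_in(b4,rmB), free(right), robot_in(rmB)}
    → {ball_in(b4,rmB), ball_in(b5,rmD), free(right), robot_in(rmB)}

== RESULT ==
["ball_in(b4,rmB)", "ball_in(b5,rmD)", "free(right)", "robot_in(rmB)"]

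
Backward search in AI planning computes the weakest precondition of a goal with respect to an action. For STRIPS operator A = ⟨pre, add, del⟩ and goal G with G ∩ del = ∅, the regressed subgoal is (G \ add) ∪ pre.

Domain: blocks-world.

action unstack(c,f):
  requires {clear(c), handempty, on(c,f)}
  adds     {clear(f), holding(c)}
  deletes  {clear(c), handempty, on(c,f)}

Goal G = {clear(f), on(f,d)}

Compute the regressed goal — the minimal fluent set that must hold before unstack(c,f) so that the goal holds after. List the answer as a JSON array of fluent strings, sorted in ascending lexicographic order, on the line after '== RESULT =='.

Regress:
  G ∩ del = {}  (empty — regression defined)
  G \ add = {clear(f), on(f,d)} \ {clear(f), holding(c)} = {on(f,d)}
  ∪ pre   = {on(f,d)} ∪ {clear(c), handempty, on(c,f)}
          = {clear(c), handempty, on(c,f), on(f,d)}

== RESULT ==
["clear(c)", "handempty", "on(c,f)", "on(f,d)"]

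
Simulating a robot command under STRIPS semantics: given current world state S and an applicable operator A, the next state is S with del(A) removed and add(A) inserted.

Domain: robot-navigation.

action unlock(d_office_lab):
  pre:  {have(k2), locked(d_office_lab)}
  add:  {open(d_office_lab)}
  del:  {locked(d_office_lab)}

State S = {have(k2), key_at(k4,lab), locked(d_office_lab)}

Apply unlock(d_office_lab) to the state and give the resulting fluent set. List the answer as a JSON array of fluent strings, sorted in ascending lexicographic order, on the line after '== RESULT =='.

Progress:
  pre ⊆ S: {have(k2), locked(d_office_lab)} ⊆ S  — applicable
  S \ del = {have(k2), key_at(k4,lab)}
  ∪ add   = {have(k2), key_at(k4,lab), open(d_office_lab)}

== RESULT ==
["have(k2)", "key_at(k4,lab)", "open(d_office_lab)"]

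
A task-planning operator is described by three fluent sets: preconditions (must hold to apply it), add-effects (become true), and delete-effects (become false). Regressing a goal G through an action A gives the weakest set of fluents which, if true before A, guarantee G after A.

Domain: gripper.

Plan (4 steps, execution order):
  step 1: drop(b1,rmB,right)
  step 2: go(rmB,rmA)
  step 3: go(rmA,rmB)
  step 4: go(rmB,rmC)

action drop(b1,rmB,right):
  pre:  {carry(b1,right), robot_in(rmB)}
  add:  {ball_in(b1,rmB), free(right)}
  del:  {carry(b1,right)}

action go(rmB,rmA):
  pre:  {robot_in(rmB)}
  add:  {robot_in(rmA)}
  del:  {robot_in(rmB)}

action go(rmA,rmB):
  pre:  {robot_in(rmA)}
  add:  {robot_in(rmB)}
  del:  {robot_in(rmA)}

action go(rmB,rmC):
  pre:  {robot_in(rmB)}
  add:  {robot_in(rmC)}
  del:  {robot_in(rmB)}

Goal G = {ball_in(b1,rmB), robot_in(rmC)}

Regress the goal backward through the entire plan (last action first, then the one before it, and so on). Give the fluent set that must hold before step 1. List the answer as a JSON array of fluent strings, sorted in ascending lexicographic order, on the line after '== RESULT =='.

Regress step by step:
  through step 4 (go(rmB,rmC)): drop {robot_in(rmC)}, keep {ball_in(b1,rmB)}, require {robot_in(rmB)}
    → {ball_in(b1,rmB), robot_in(rmB)}
  through step 3 (go(rmA,rmB)): drop {robot_in(rmB)}, keep {ball_in(b1,rmB)}, require {robot_in(rmA)}
    → {ball_in(b1,rmB), robot_in(rmA)}
  through step 2 (go(rmB,rmA)): drop {robot_in(rmA)}, keep {ball_in(b1,rmB)}, require {robot_in(rmB)}
    → {ball_in(b1,rmB), robot_in(rmB)}
  through step 1 (drop(b1,rmB,right)): drop {ball_in(b1,rmB)}, keep {robot_in(rmB)}, require {carry(b1,right), robot_in(rmB)}
    → {carry(b1,right), robot_in(rmB)}

== RESULT ==
["carry(b1,right)", "robot_in(rmB)"]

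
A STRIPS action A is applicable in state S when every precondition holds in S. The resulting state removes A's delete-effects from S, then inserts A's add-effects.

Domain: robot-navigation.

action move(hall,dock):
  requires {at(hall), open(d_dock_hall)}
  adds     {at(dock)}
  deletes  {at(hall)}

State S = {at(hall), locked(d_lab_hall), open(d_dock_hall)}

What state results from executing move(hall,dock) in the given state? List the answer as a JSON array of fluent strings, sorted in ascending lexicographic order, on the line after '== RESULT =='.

Progress:
  pre ⊆ S: {at(hall), open(d_dock_hall)} ⊆ S  — applicable
  S \ del = {locked(d_lab_hall), open(d_dock_hall)}
  ∪ add   = {at(dock), locked(d_lab_hall), open(d_dock_hall)}

== RESULT ==
["at(dock)", "locked(d_lab_hall)", "open(d_dock_hall)"]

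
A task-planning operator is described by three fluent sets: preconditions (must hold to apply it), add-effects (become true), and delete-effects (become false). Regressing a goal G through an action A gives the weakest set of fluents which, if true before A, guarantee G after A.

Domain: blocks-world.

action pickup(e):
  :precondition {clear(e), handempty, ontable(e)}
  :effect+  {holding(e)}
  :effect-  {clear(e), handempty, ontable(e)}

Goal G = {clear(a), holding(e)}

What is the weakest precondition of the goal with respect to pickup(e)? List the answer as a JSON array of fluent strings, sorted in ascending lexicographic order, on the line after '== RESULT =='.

Regress:
  G ∩ del = {}  (empty — regression defined)
  G \ add = {clear(a), holding(e)} \ {holding(e)} = {clear(a)}
  ∪ pre   = {clear(a)} ∪ {clear(e), handempty, ontable(e)}
          = {clear(a), clear(e), handempty, ontable(e)}

== RESULT ==
["clear(a)", "clear(e)", "handempty", "ontable(e)"]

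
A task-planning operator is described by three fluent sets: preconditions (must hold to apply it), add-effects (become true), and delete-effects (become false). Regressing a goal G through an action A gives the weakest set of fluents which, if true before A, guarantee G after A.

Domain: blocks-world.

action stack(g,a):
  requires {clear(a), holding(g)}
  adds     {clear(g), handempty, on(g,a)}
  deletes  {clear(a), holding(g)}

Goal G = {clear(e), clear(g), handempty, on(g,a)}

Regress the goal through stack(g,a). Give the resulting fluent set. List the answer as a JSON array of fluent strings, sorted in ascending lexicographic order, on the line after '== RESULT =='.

Regress:
  G ∩ del = {}  (empty — regression defined)
  G \ add = {clear(e), clear(g), handempty, on(g,a)} \ {clear(g), handempty, on(g,a)} = {clear(e)}
  ∪ pre   = {clear(e)} ∪ {clear(a), holding(g)}
          = {clear(a), clear(e), holding(g)}

== RESULT ==
["clear(a)", "clear(e)", "holding(g)"]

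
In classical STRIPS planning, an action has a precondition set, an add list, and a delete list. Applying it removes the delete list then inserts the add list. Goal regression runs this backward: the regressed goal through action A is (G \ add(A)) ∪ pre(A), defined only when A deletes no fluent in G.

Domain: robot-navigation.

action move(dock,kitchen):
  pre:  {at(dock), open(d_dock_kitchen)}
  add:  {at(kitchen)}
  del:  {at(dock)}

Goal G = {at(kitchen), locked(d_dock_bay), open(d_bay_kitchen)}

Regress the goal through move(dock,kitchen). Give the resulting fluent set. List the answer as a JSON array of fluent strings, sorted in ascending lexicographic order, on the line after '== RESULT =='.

Regress:
  G ∩ del = {}  (empty — regression defined)
  G \ add = {at(kitchen), locked(d_dock_bay), open(d_bay_kitchen)} \ {at(kitchen)} = {locked(d_dock_bay), open(d_bay_kitchen)}
  ∪ pre   = {locked(d_dock_bay), open(d_bay_kitchen)} ∪ {at(dock), open(d_dock_kitchen)}
          = {at(dock), locked(d_dock_bay), open(d_bay_kitchen), open(d_dock_kitchen)}

== RESULT ==
["at(dock)", "locked(d_dock_bay)", "open(d_bay_kitchen)", "open(d_dock_kitchen)"]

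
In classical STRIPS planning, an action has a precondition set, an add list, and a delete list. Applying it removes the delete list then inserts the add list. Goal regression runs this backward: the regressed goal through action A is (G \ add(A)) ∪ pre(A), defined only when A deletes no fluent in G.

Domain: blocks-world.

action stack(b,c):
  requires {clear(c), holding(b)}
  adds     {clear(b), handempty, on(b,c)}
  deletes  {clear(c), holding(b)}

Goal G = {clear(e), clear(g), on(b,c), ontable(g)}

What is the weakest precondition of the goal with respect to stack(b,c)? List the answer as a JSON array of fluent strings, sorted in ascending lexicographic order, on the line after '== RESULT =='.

Compute (G \ add) ∪ pre:
  G ∩ del = {}  (empty — regression defined)
  G \ add = {clear(e), clear(g), on(b,c), ontable(g)} \ {clear(b), handempty, on(b,c)} = {clear(e), clear(g), ontable(g)}
  ∪ pre   = {clear(e), clear(g), ontable(g)} ∪ {clear(c), holding(b)}
          = {clear(c), clear(e), clear(g), holding(b), ontable(g)}

== RESULT ==
["clear(c)", "clear(e)", "clear(g)", "holding(b)", "ontable(g)"]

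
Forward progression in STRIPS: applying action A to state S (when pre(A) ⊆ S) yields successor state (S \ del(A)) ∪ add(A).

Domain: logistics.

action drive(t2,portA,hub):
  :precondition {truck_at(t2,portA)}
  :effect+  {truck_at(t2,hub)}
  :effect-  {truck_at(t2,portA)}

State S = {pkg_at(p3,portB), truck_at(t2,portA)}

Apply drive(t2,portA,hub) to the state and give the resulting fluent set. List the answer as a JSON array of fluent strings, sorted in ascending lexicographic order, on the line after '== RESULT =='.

Compute (S \ del) ∪ add:
  pre ⊆ S: {truck_at(t2,portA)} ⊆ S  — applicable
  S \ del = {pkg_at(p3,portB)}
  ∪ add   = {pkg_at(p3,portB), truck_at(t2,hub)}

== RESULT ==
["pkg_at(p3,portB)", "truck_at(t2,hub)"]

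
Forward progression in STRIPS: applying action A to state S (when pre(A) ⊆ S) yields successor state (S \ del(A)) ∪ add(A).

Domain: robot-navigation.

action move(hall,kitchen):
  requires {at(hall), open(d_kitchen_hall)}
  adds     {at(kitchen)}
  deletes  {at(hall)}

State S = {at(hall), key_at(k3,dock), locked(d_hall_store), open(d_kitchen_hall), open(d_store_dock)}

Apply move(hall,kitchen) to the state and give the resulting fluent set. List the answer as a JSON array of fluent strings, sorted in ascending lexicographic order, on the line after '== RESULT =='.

Progress:
  pre ⊆ S: {at(hall), open(d_kitchen_hall)} ⊆ S  — applicable
  S \ del = {key_at(k3,dock), locked(d_hall_store), open(d_kitchen_hall), open(d_store_dock)}
  ∪ add   = {at(kitchen), key_at(k3,dock), locked(d_hall_store), open(d_kitchen_hall), open(d_store_dock)}

== RESULT ==
["at(kitchen)", "key_at(k3,dock)", "locked(d_hall_store)", "open(d_kitchen_hall)", "open(d_store_dock)"]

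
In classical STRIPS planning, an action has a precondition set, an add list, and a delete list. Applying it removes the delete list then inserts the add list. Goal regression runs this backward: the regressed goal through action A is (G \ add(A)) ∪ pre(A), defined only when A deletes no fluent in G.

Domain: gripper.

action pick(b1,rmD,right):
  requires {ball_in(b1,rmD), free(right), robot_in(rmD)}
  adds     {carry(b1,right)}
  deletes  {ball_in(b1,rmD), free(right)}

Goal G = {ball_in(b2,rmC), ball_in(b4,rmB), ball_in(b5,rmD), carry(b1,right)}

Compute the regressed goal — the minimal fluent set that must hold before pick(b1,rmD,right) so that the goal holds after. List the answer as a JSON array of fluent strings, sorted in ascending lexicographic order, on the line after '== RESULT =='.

Compute (G \ add) ∪ pre:
  G ∩ del = {}  (empty — regression defined)
  G \ add = {ball_in(b2,rmC), ball_in(b4,rmB), ball_in(b5,rmD), carry(b1,right)} \ {carry(b1,right)} = {ball_in(b2,rmC), ball_in(b4,rmB), ball_in(b5,rmD)}
  ∪ pre   = {ball_in(b2,rmC), ball_in(b4,rmB), ball_in(b5,rmD)} ∪ {ball_in(b1,rmD), free(right), robot_in(rmD)}
          = {ball_in(b1,rmD), ball_in(b2,rmC), ball_in(b4,rmB), ball_in(b5,rmD), free(right), robot_in(rmD)}

== RESULT ==
["ball_in(b1,rmD)", "ball_in(b2,rmC)", "ball_in(b4,rmB)", "ball_in(b5,rmD)", "free(right)", "robot_in(rmD)"]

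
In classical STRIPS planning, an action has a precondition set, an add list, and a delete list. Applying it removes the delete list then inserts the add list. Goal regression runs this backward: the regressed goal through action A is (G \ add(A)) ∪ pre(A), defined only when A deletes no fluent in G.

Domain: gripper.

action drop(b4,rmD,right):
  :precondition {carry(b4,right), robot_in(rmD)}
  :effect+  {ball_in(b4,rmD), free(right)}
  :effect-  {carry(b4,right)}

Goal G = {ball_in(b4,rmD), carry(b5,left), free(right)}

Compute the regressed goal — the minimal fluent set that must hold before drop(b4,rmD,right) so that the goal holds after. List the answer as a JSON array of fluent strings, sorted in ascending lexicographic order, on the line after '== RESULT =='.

Compute (G \ add) ∪ pre:
  G ∩ del = {}  (empty — regression defined)
  G \ add = {ball_in(b4,rmD), carry(b5,left), free(right)} \ {ball_in(b4,rmD), free(right)} = {carry(b5,left)}
  ∪ pre   = {carry(b5,left)} ∪ {carry(b4,right), robot_in(rmD)}
          = {carry(b4,right), carry(b5,left), robot_in(rmD)}

== RESULT ==
["carry(b4,right)", "carry(b5,left)", "robot_in(rmD)"]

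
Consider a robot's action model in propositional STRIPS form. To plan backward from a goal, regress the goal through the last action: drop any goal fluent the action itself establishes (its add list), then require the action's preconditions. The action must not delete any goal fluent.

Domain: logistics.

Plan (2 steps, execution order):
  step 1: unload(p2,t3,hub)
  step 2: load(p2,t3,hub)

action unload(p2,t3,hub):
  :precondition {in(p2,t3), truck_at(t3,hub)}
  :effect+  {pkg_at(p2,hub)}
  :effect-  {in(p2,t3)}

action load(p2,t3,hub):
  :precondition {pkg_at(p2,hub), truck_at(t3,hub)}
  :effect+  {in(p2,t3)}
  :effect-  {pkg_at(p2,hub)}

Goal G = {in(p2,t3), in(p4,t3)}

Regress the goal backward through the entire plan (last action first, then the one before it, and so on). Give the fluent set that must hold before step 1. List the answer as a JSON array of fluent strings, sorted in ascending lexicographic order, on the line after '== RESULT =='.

Regress step by step:
  through step 2 (load(p2,t3,hub)): drop {in(p2,t3)}, keep {in(p4,t3)}, require {pkg_at(p2,hub), truck_at(t3,hub)}
    → {in(p4,t3), pkg_at(p2,hub), truck_at(t3,hub)}
  through step 1 (unload(p2,t3,hub)): drop {pkg_at(p2,hub)}, keep {in(p4,t3), truck_at(t3,hub)}, require {in(p2,t3), truck_at(t3,hub)}
    → {in(p2,t3), in(p4,t3), truck_at(t3,hub)}

== RESULT ==
["in(p2,t3)", "in(p4,t3)", "truck_at(t3,hub)"]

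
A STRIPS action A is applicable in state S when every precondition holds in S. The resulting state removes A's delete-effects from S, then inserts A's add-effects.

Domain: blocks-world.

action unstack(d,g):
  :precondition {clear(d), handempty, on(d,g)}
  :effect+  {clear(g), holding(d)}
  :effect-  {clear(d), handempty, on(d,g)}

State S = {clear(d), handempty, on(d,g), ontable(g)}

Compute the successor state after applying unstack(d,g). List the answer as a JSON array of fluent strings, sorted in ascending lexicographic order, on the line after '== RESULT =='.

Compute (S \ del) ∪ add:
  pre ⊆ S: {clear(d), handempty, on(d,g)} ⊆ S  — applicable
  S \ del = {ontable(g)}
  ∪ add   = {clear(g), holding(d), ontable(g)}

== RESULT ==
["clear(g)", "holding(d)", "ontable(g)"]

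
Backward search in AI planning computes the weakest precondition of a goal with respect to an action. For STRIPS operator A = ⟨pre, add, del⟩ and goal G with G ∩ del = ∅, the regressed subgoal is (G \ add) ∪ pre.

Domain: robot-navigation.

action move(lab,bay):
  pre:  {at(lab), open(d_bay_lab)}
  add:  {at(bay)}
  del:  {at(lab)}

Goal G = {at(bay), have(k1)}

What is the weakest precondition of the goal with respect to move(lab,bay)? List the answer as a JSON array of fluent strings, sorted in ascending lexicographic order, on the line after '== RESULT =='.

Compute (G \ add) ∪ pre:
  G ∩ del = {}  (empty — regression defined)
  G \ add = {at(bay), have(k1)} \ {at(bay)} = {have(k1)}
  ∪ pre   = {have(k1)} ∪ {at(lab), open(d_bay_lab)}
          = {at(lab), have(k1), open(d_bay_lab)}

== RESULT ==
["at(lab)", "have(k1)", "open(d_bay_lab)"]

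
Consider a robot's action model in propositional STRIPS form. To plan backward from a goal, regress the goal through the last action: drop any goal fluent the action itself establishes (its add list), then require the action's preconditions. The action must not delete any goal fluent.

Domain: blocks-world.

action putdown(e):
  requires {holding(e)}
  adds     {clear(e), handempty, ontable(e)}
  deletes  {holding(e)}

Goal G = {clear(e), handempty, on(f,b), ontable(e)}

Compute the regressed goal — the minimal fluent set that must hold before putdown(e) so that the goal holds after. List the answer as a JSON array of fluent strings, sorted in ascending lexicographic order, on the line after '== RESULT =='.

Compute (G \ add) ∪ pre:
  G ∩ del = {}  (empty — regression defined)
  G \ add = {clear(e), handempty, on(f,b), ontable(e)} \ {clear(e), handempty, ontable(e)} = {on(f,b)}
  ∪ pre   = {on(f,b)} ∪ {holding(e)}
          = {holding(e), on(f,b)}

== RESULT ==
["holding(e)", "on(f,b)"]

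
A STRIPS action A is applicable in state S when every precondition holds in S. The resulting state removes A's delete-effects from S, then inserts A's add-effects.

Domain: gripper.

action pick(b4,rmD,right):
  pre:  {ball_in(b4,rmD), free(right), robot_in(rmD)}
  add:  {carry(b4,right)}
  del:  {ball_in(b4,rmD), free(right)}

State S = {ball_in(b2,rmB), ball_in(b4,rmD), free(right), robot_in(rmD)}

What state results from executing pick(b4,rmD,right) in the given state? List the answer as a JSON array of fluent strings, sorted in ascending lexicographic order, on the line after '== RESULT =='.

Progress:
  pre ⊆ S: {ball_in(b4,rmD), free(right), robot_in(rmD)} ⊆ S  — applicable
  S \ del = {ball_in(b2,rmB), robot_in(rmD)}
  ∪ add   = {ball_in(b2,rmB), carry(b4,right), robot_in(rmD)}

== RESULT ==
["ball_in(b2,rmB)", "carry(b4,right)", "robot_in(rmD)"]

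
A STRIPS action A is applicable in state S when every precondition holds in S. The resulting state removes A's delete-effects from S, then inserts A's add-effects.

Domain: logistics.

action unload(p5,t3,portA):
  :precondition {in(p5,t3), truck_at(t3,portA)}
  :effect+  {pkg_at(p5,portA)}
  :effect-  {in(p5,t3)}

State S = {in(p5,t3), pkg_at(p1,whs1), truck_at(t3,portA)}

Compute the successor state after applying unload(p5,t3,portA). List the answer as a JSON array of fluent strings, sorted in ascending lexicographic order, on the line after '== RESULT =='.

Compute (S \ del) ∪ add:
  pre ⊆ S: {in(p5,t3), truck_at(t3,portA)} ⊆ S  — applicable
  S \ del = {pkg_at(p1,whs1), truck_at(t3,portA)}
  ∪ add   = {pkg_at(p1,whs1), pkg_at(p5,portA), truck_at(t3,portA)}

== RESULT ==
["pkg_at(p1,whs1)", "pkg_at(p5,portA)", "truck_at(t3,portA)"]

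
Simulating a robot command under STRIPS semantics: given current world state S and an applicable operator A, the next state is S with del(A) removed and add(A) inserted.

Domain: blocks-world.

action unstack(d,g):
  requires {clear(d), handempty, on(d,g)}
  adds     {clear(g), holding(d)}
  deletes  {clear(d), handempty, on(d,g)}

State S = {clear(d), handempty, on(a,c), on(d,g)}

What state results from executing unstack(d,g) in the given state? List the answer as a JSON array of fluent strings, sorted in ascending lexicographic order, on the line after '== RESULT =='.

Compute (S \ del) ∪ add:
  pre ⊆ S: {clear(d), handempty, on(d,g)} ⊆ S  — applicable
  S \ del = {on(a,c)}
  ∪ add   = {clear(g), holding(d), on(a,c)}

== RESULT ==
["clear(g)", "holding(d)", "on(a,c)"]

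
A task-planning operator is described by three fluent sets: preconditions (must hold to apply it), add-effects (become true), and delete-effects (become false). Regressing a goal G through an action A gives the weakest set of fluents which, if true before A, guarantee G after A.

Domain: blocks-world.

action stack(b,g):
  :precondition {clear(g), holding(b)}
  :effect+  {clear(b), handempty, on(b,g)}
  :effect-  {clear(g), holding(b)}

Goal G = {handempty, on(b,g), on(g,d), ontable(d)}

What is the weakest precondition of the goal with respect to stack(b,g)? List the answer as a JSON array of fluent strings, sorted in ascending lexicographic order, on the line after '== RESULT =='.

Compute (G \ add) ∪ pre:
  G ∩ del = {}  (empty — regression defined)
  G \ add = {handempty, on(b,g), on(g,d), ontable(d)} \ {clear(b), handempty, on(b,g)} = {on(g,d), ontable(d)}
  ∪ pre   = {on(g,d), ontable(d)} ∪ {clear(g), holding(b)}
          = {clear(g), holding(b), on(g,d), ontable(d)}

== RESULT ==
["clear(g)", "holding(b)", "on(g,d)", "ontable(d)"]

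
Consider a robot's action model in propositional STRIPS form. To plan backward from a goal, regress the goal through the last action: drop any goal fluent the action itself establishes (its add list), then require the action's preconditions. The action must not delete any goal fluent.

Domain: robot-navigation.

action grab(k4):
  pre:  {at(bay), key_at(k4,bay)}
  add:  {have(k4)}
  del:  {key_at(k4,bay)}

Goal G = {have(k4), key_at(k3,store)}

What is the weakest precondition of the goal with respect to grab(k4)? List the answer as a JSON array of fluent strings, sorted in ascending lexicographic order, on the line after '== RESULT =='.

Compute (G \ add) ∪ pre:
  G ∩ del = {}  (empty — regression defined)
  G \ add = {have(k4), key_at(k3,store)} \ {have(k4)} = {key_at(k3,store)}
  ∪ pre   = {key_at(k3,store)} ∪ {at(bay), key_at(k4,bay)}
          = {at(bay), key_at(k3,store), key_at(k4,bay)}

== RESULT ==
["at(bay)", "key_at(k3,store)", "key_at(k4,bay)"]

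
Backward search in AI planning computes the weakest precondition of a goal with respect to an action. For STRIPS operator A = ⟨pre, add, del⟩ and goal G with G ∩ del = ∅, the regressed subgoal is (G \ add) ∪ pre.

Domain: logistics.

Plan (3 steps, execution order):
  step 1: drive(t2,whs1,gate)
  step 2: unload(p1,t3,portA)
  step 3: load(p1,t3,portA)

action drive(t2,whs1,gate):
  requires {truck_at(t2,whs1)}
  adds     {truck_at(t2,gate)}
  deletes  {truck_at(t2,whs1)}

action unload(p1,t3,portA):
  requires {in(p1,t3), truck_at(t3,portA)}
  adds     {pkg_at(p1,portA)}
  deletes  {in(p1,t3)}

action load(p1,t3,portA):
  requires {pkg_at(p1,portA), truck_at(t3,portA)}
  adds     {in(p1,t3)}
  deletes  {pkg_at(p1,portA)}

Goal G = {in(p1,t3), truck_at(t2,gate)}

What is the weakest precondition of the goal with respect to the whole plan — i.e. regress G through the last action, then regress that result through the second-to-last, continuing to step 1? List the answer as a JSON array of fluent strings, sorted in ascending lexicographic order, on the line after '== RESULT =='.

Work backward from the goal:
  through step 3 (load(p1,t3,portA)): drop {in(p1,t3)}, keep {truck_at(t2,gate)}, require {pkg_at(p1,portA), truck_at(t3,portA)}
    → {pkg_at(p1,portA), truck_at(t2,gate), truck_at(t3,portA)}
  through step 2 (unload(p1,t3,portA)): drop {pkg_at(p1,portA)}, keep {truck_at(t2,gate), truck_at(t3,portA)}, require {in(p1,t3), truck_at(t3,portA)}
    → {in(p1,t3), truck_at(t2,gate), truck_at(t3,portA)}
  through step 1 (drive(t2,whs1,gate)): drop {truck_at(t2,gate)}, keep {in(p1,t3), truck_at(t3,portA)}, require {truck_at(t2,whs1)}
    → {in(p1,t3), truck_at(t2,whs1), truck_at(t3,portA)}

== RESULT ==
["in(p1,t3)", "truck_at(t2,whs1)", "truck_at(t3,portA)"]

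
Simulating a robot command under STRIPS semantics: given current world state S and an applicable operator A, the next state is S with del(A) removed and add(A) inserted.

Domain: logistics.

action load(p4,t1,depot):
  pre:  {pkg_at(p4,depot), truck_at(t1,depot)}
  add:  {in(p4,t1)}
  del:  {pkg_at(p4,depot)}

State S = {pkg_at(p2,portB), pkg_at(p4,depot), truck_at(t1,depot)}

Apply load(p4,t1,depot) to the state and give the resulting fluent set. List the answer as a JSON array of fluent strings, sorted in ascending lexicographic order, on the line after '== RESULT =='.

Progress:
  pre ⊆ S: {pkg_at(p4,depot), truck_at(t1,depot)} ⊆ S  — applicable
  S \ del = {pkg_at(p2,portB), truck_at(t1,depot)}
  ∪ add   = {in(p4,t1), pkg_at(p2,portB), truck_at(t1,depot)}

== RESULT ==
["in(p4,t1)", "pkg_at(p2,portB)", "truck_at(t1,depot)"]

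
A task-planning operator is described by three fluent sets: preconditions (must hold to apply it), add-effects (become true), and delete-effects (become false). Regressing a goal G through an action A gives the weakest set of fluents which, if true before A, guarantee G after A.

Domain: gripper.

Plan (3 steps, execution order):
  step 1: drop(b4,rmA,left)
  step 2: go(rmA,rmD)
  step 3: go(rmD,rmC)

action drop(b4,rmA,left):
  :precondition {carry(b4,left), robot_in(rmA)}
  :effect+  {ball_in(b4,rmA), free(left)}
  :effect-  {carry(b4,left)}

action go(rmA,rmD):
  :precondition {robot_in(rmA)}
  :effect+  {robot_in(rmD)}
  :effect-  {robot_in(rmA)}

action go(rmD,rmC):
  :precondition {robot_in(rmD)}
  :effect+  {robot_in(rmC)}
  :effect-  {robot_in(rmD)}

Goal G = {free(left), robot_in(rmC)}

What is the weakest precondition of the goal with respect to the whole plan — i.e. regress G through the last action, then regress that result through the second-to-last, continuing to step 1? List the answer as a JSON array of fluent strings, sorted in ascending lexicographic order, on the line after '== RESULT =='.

Regress step by step:
  through step 3 (go(rmD,rmC)): drop {robot_in(rmC)}, keep {free(left)}, require {robot_in(rmD)}
    → {free(left), robot_in(rmD)}
  through step 2 (go(rmA,rmD)): drop {robot_in(rmD)}, keep {free(left)}, require {robot_in(rmA)}
    → {free(left), robot_in(rmA)}
  through step 1 (drop(b4,rmA,left)): drop {free(left)}, keep {robot_in(rmA)}, require {carry(b4,left), robot_in(rmA)}
    → {carry(b4,left), robot_in(rmA)}

== RESULT ==
["carry(b4,left)", "robot_in(rmA)"]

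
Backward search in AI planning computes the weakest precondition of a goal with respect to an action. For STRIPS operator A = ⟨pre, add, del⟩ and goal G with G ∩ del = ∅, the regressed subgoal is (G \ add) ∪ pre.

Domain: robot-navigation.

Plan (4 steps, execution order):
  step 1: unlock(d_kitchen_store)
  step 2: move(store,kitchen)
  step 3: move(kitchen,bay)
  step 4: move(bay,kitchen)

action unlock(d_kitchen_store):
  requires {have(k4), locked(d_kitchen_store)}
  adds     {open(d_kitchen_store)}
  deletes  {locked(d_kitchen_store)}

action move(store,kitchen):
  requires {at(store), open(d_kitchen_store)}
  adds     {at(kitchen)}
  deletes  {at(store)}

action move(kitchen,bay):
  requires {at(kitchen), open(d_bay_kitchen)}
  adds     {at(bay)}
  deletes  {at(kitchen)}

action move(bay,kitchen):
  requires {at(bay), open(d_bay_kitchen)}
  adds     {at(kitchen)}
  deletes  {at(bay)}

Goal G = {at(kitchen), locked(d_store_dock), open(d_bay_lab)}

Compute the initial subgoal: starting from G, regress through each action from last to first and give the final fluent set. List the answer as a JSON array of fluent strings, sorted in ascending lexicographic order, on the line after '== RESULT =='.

Regress step by step:
  through step 4 (move(bay,kitchen)): drop {at(kitchen)}, keep {locked(d_store_dock), open(d_bay_lab)}, require {at(bay), open(d_bay_kitchen)}
    → {at(bay), locked(d_store_dock), open(d_bay_kitchen), open(d_bay_lab)}
  through step 3 (move(kitchen,bay)): drop {at(bay)}, keep {locked(d_store_dock), open(d_bay_kitchen), open(d_bay_lab)}, require {at(kitchen), open(d_bay_kitchen)}
    → {at(kitchen), locked(d_store_dock), open(d_bay_kitchen), open(d_bay_lab)}
  through step 2 (move(store,kitchen)): drop {at(kitchen)}, keep {locked(d_store_dock), open(d_bay_kitchen), open(d_bay_lab)}, require {at(store), open(d_kitchen_store)}
    → {at(store), locked(d_store_dock), open(d_bay_kitchen), open(d_bay_lab), open(d_kitchen_store)}
  through step 1 (unlock(d_kitchen_store)): drop {open(d_kitchen_store)}, keep {at(store), locked(d_store_dock), open(d_bay_kitchen), open(d_bay_lab)}, require {have(k4), locked(d_kitchen_store)}
    → {at(store), have(k4), locked(d_kitchen_store), locked(d_store_dock), open(d_bay_kitchen), open(d_bay_lab)}

== RESULT ==
["at(store)", "have(k4)", "locked(d_kitchen_store)", "locked(d_store_dock)", "open(d_bay_kitchen)", "open(d_bay_lab)"]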